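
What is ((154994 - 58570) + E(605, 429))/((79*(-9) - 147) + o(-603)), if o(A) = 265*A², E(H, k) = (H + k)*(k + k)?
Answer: 983596/96355527 ≈ 0.010208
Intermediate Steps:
E(H, k) = 2*k*(H + k) (E(H, k) = (H + k)*(2*k) = 2*k*(H + k))
((154994 - 58570) + E(605, 429))/((79*(-9) - 147) + o(-603)) = ((154994 - 58570) + 2*429*(605 + 429))/((79*(-9) - 147) + 265*(-603)²) = (96424 + 2*429*1034)/((-711 - 147) + 265*363609) = (96424 + 887172)/(-858 + 96356385) = 983596/96355527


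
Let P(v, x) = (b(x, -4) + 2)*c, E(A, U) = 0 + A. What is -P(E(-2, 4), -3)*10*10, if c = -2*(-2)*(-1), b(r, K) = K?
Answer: -800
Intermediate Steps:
c = -4 (c = 4*(-1) = -4)
E(A, U) = A
P(v, x) = 8 (P(v, x) = (-4 + 2)*(-4) = -2*(-4) = 8)
-P(E(-2, 4), -3)*10*10 = -8*10*10 = -80*10 = -1*800 = -800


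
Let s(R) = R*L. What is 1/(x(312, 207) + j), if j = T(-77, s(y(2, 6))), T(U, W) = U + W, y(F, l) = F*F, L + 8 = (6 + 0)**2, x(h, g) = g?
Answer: 1/242 ≈ 0.0041322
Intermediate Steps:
L = 28 (L = -8 + (6 + 0)**2 = -8 + 6**2 = -8 + 36 = 28)
y(F, l) = F**2
s(R) = 28*R (s(R) = R*28 = 28*R)
j = 35 (j = -77 + 28*2**2 = -77 + 28*4 = -77 + 112 = 35)
1/(x(312, 207) + j) = 1/(207 + 35) = 1/242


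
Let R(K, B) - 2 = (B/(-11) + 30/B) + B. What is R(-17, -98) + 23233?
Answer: 12475480/539 ≈ 23146.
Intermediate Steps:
R(K, B) = 2 + 30/B + 10*B/11 (R(K, B) = 2 + ((B/(-11) + 30/B) + B) = 2 + ((B*(-1/11) + 30/B) + B) = 2 + ((-B/11 + 30/B) + B) = 2 + ((30/B - B/11) + B) = 2 + (30/B + 10*B/11) = 2 + 30/B + 10*B/11)
R(-17, -98) + 23233 = (2 + 30/(-98) + (10/11)*(-98)) + 23233 = (2 + 30*(-1/98) - 980/11) + 23233 = (2 - 15/49 - 980/11) + 23233 = -47107/539 + 23233 = 12475480/539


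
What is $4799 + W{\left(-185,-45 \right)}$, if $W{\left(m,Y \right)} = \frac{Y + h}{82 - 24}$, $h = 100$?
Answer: $\frac{278397}{58} \approx 4799.9$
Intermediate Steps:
$W{\left(m,Y \right)} = \frac{50}{29} + \frac{Y}{58}$ ($W{\left(m,Y \right)} = \frac{Y + 100}{82 - 24} = \frac{100 + Y}{58} = \left(100 + Y\right) \frac{1}{58} = \frac{50}{29} + \frac{Y}{58}$)
$4799 + W{\left(-185,-45 \right)} = 4799 + \left(\frac{50}{29} + \frac{1}{58} \left(-45\right)\right) = 4799 + \left(\frac{50}{29} - \frac{45}{58}\right) = 4799 + \frac{55}{58} = \frac{278397}{58}$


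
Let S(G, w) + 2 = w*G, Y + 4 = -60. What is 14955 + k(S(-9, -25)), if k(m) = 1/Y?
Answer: 957119/64 ≈ 14955.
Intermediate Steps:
Y = -64 (Y = -4 - 60 = -64)
S(G, w) = -2 + G*w (S(G, w) = -2 + w*G = -2 + G*w)
k(m) = -1/64 (k(m) = 1/(-64) = -1/64)
14955 + k(S(-9, -25)) = 14955 - 1/64 = 957119/64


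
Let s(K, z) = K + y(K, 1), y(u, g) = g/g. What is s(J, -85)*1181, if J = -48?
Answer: -55507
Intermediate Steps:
y(u, g) = 1
s(K, z) = 1 + K (s(K, z) = K + 1 = 1 + K)
s(J, -85)*1181 = (1 - 48)*1181 = -47*1181 = -55507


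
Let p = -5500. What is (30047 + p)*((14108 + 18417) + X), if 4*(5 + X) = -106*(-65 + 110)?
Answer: 1537992285/2 ≈ 7.6900e+8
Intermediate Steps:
X = -2395/2 (X = -5 + (-106*(-65 + 110))/4 = -5 + (-106*45)/4 = -5 + (¼)*(-4770) = -5 - 2385/2 = -2395/2 ≈ -1197.5)
(30047 + p)*((14108 + 18417) + X) = (30047 - 5500)*((14108 + 18417) - 2395/2) = 24547*(32525 - 2395/2) = 24547*(62655/2) = 1537992285/2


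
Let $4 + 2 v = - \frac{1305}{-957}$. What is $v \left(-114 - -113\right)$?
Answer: $\frac{29}{22} \approx 1.3182$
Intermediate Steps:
$v = - \frac{29}{22}$ ($v = -2 + \frac{\left(-1305\right) \frac{1}{-957}}{2} = -2 + \frac{\left(-1305\right) \left(- \frac{1}{957}\right)}{2} = -2 + \frac{1}{2} \cdot \frac{15}{11} = -2 + \frac{15}{22} = - \frac{29}{22} \approx -1.3182$)
$v \left(-114 - -113\right) = - \frac{29 \left(-114 - -113\right)}{22} = - \frac{29 \left(-114 + 113\right)}{22} = \left(- \frac{29}{22}\right) \left(-1\right) = \frac{29}{22}$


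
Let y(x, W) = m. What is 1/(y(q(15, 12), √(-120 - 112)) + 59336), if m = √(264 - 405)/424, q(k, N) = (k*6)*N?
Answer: 10667188736/632948310839437 - 424*I*√141/632948310839437 ≈ 1.6853e-5 - 7.9544e-12*I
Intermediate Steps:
q(k, N) = 6*N*k (q(k, N) = (6*k)*N = 6*N*k)
m = I*√141/424 (m = √(-141)*(1/424) = (I*√141)*(1/424) = I*√141/424 ≈ 0.028006*I)
y(x, W) = I*√141/424
1/(y(q(15, 12), √(-120 - 112)) + 59336) = 1/(I*√141/424 + 59336) = 1/(59336 + I*√141/424)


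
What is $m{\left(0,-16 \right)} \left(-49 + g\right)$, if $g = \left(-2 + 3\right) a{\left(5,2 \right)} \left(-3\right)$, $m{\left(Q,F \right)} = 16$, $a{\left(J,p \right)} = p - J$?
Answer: $-640$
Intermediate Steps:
$g = 9$ ($g = \left(-2 + 3\right) \left(2 - 5\right) \left(-3\right) = 1 \left(2 - 5\right) \left(-3\right) = 1 \left(-3\right) \left(-3\right) = \left(-3\right) \left(-3\right) = 9$)
$m{\left(0,-16 \right)} \left(-49 + g\right) = 16 \left(-49 + 9\right) = 16 \left(-40\right) = -640$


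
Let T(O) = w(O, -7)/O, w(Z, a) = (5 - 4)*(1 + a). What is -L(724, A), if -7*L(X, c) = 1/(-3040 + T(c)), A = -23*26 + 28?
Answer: -95/2021593 ≈ -4.6993e-5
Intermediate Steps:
w(Z, a) = 1 + a (w(Z, a) = 1*(1 + a) = 1 + a)
A = -570 (A = -598 + 28 = -570)
T(O) = -6/O (T(O) = (1 - 7)/O = -6/O)
L(X, c) = -1/(7*(-3040 - 6/c))
-L(724, A) = -(-570)/(14*(3 + 1520*(-570))) = -(-570)/(14*(3 - 866400)) = -(-570)/(14*(-866397)) = -(-570)*(-1)/(14*866397) = -1*95/2021593 = -95/2021593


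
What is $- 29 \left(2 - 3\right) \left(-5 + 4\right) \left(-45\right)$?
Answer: $1305$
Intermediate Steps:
$- 29 \left(2 - 3\right) \left(-5 + 4\right) \left(-45\right) = - 29 \left(2 - 3\right) \left(-1\right) \left(-45\right) = - 29 \left(\left(-1\right) \left(-1\right)\right) \left(-45\right) = \left(-29\right) 1 \left(-45\right) = \left(-29\right) \left(-45\right) = 1305$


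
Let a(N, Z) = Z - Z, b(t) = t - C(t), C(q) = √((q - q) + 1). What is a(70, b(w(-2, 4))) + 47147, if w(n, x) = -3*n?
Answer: 47147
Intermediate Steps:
C(q) = 1 (C(q) = √(0 + 1) = √1 = 1)
b(t) = -1 + t (b(t) = t - 1*1 = t - 1 = -1 + t)
a(N, Z) = 0
a(70, b(w(-2, 4))) + 47147 = 0 + 47147 = 47147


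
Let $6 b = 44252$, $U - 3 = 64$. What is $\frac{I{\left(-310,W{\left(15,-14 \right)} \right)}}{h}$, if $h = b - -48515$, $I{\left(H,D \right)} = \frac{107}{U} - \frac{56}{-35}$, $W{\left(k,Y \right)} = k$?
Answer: $\frac{27}{472015} \approx 5.7202 \cdot 10^{-5}$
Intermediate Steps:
$U = 67$ ($U = 3 + 64 = 67$)
$b = \frac{22126}{3}$ ($b = \frac{1}{6} \cdot 44252 = \frac{22126}{3} \approx 7375.3$)
$I{\left(H,D \right)} = \frac{1071}{335}$ ($I{\left(H,D \right)} = \frac{107}{67} - \frac{56}{-35} = 107 \cdot \frac{1}{67} - - \frac{8}{5} = \frac{107}{67} + \frac{8}{5} = \frac{1071}{335}$)
$h = \frac{167671}{3}$ ($h = \frac{22126}{3} - -48515 = \frac{22126}{3} + 48515 = \frac{167671}{3} \approx 55890.0$)
$\frac{I{\left(-310,W{\left(15,-14 \right)} \right)}}{h} = \frac{1071}{335 \cdot \frac{167671}{3}} = \frac{1071}{335} \cdot \frac{3}{167671} = \frac{27}{472015}$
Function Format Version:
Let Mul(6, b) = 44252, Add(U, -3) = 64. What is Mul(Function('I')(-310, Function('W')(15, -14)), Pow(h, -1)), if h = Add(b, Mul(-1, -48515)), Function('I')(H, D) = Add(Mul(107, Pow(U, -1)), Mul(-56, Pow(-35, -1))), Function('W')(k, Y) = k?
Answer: Rational(27, 472015) ≈ 5.7202e-5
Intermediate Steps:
U = 67 (U = Add(3, 64) = 67)
b = Rational(22126, 3) (b = Mul(Rational(1, 6), 44252) = Rational(22126, 3) ≈ 7375.3)
Function('I')(H, D) = Rational(1071, 335) (Function('I')(H, D) = Add(Mul(107, Pow(67, -1)), Mul(-56, Pow(-35, -1))) = Add(Mul(107, Rational(1, 67)), Mul(-56, Rational(-1, 35))) = Add(Rational(107, 67), Rational(8, 5)) = Rational(1071, 335))
h = Rational(167671, 3) (h = Add(Rational(22126, 3), Mul(-1, -48515)) = Add(Rational(22126, 3), 48515) = Rational(167671, 3) ≈ 55890.)
Mul(Function('I')(-310, Function('W')(15, -14)), Pow(h, -1)) = Mul(Rational(1071, 335), Pow(Rational(167671, 3), -1)) = Mul(Rational(1071, 335), Rational(3, 167671)) = Rational(27, 472015)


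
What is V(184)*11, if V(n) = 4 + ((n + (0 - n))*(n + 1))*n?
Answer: 44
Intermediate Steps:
V(n) = 4 (V(n) = 4 + ((n - n)*(1 + n))*n = 4 + (0*(1 + n))*n = 4 + 0*n = 4 + 0 = 4)
V(184)*11 = 4*11 = 44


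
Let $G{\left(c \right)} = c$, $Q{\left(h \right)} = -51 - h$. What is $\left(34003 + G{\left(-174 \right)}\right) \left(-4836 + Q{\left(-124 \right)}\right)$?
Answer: $-161127527$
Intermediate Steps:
$\left(34003 + G{\left(-174 \right)}\right) \left(-4836 + Q{\left(-124 \right)}\right) = \left(34003 - 174\right) \left(-4836 - -73\right) = 33829 \left(-4836 + \left(-51 + 124\right)\right) = 33829 \left(-4836 + 73\right) = 33829 \left(-4763\right) = -161127527$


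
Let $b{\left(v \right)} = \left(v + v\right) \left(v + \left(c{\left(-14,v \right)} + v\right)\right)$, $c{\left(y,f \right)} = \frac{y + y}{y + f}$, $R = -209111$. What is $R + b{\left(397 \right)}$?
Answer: $\frac{161345243}{383} \approx 4.2127 \cdot 10^{5}$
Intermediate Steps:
$c{\left(y,f \right)} = \frac{2 y}{f + y}$
$b{\left(v \right)} = 2 v \left(- \frac{28}{-14 + v} + 2 v\right)$ ($b{\left(v \right)} = \left(v + v\right) \left(v + \left(2 \left(-14\right) \frac{1}{v - 14} + v\right)\right) = 2 v \left(v + \left(2 \left(-14\right) \frac{1}{-14 + v} + v\right)\right) = 2 v \left(v + \left(- \frac{28}{-14 + v} + v\right)\right) = 2 v \left(v + \left(v - \frac{28}{-14 + v}\right)\right) = 2 v \left(- \frac{28}{-14 + v} + 2 v\right)$)
$R + b{\left(397 \right)} = -209111 + 4 \cdot 397 \frac{1}{-14 + 397} \left(-14 + 397 \left(-14 + 397\right)\right) = -209111 + 4 \cdot 397 \cdot \frac{1}{383} \left(-14 + 397 \cdot 383\right) = -209111 + 4 \cdot 397 \cdot \frac{1}{383} \left(-14 + 152051\right) = -209111 + 4 \cdot 397 \cdot \frac{1}{383} \cdot 152037 = -209111 + \frac{241434756}{383} = \frac{161345243}{383}$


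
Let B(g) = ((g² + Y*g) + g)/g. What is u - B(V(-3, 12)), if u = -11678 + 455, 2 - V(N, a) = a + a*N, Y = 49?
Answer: -11299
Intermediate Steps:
V(N, a) = 2 - a - N*a (V(N, a) = 2 - (a + a*N) = 2 - (a + N*a) = 2 + (-a - N*a) = 2 - a - N*a)
u = -11223
B(g) = (g² + 50*g)/g (B(g) = ((g² + 49*g) + g)/g = (g² + 50*g)/g)
u - B(V(-3, 12)) = -11223 - (50 + (2 - 1*12 - 1*(-3)*12)) = -11223 - (50 + (2 - 12 + 36)) = -11223 - (50 + 26) = -11223 - 1*76 = -11223 - 76 = -11299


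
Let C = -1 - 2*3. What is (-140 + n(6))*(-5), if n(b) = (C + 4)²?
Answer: 655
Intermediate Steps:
C = -7 (C = -1 - 6 = -7)
n(b) = 9 (n(b) = (-7 + 4)² = (-3)² = 9)
(-140 + n(6))*(-5) = (-140 + 9)*(-5) = -131*(-5) = 655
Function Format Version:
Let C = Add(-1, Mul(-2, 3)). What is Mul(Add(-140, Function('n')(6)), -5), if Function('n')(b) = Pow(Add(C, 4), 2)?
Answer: 655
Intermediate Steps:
C = -7 (C = Add(-1, -6) = -7)
Function('n')(b) = 9 (Function('n')(b) = Pow(Add(-7, 4), 2) = Pow(-3, 2) = 9)
Mul(Add(-140, Function('n')(6)), -5) = Mul(Add(-140, 9), -5) = Mul(-131, -5) = 655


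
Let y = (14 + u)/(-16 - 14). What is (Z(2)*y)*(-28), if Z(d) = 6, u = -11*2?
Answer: -224/5 ≈ -44.800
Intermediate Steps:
u = -22
y = 4/15 (y = (14 - 22)/(-16 - 14) = -8/(-30) = -8*(-1/30) = 4/15 ≈ 0.26667)
(Z(2)*y)*(-28) = (6*(4/15))*(-28) = (8/5)*(-28) = -224/5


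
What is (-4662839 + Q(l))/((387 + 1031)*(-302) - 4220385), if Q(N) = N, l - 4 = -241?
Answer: 4663076/4648621 ≈ 1.0031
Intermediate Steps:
l = -237 (l = 4 - 241 = -237)
(-4662839 + Q(l))/((387 + 1031)*(-302) - 4220385) = (-4662839 - 237)/((387 + 1031)*(-302) - 4220385) = -4663076/(1418*(-302) - 4220385) = -4663076/(-428236 - 4220385) = -4663076/(-4648621) = -4663076*(-1/4648621) = 4663076/4648621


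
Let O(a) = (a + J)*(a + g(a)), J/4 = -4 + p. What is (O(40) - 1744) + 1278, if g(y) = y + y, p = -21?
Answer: -7666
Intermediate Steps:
J = -100 (J = 4*(-4 - 21) = 4*(-25) = -100)
g(y) = 2*y
O(a) = 3*a*(-100 + a) (O(a) = (a - 100)*(a + 2*a) = (-100 + a)*(3*a) = 3*a*(-100 + a))
(O(40) - 1744) + 1278 = (3*40*(-100 + 40) - 1744) + 1278 = (3*40*(-60) - 1744) + 1278 = (-7200 - 1744) + 1278 = -8944 + 1278 = -7666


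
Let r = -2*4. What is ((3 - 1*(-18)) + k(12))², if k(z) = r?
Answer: 169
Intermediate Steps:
r = -8
k(z) = -8
((3 - 1*(-18)) + k(12))² = ((3 - 1*(-18)) - 8)² = ((3 + 18) - 8)² = (21 - 8)² = 13² = 169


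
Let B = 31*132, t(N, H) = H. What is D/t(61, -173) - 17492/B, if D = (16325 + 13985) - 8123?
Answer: -23453830/176979 ≈ -132.52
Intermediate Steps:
D = 22187 (D = 30310 - 8123 = 22187)
B = 4092
D/t(61, -173) - 17492/B = 22187/(-173) - 17492/4092 = 22187*(-1/173) - 17492*1/4092 = -22187/173 - 4373/1023 = -23453830/176979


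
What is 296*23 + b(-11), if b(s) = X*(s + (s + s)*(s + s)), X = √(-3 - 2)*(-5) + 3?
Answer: 8227 - 2365*I*√5 ≈ 8227.0 - 5288.3*I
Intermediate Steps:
X = 3 - 5*I*√5 (X = √(-5)*(-5) + 3 = (I*√5)*(-5) + 3 = -5*I*√5 + 3 = 3 - 5*I*√5 ≈ 3.0 - 11.18*I)
b(s) = (3 - 5*I*√5)*(s + 4*s²) (b(s) = (3 - 5*I*√5)*(s + (s + s)*(s + s)) = (3 - 5*I*√5)*(s + (2*s)*(2*s)) = (3 - 5*I*√5)*(s + 4*s²))
296*23 + b(-11) = 296*23 - 11*(1 + 4*(-11))*(3 - 5*I*√5) = 6808 - 11*(1 - 44)*(3 - 5*I*√5) = 6808 - 11*(-43)*(3 - 5*I*√5) = 6808 + (1419 - 2365*I*√5) = 8227 - 2365*I*√5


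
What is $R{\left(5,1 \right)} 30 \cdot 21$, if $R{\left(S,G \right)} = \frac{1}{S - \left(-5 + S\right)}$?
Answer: $126$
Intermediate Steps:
$R{\left(S,G \right)} = \frac{1}{5}$
$R{\left(5,1 \right)} 30 \cdot 21 = \frac{1}{5} \cdot 30 \cdot 21 = 6 \cdot 21 = 126$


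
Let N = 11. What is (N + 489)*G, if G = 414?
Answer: 207000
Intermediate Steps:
(N + 489)*G = (11 + 489)*414 = 500*414 = 207000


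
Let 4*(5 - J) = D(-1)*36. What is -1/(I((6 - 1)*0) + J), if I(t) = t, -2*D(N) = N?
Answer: -2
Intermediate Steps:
D(N) = -N/2
J = ½ (J = 5 - (-½*(-1))*36/4 = 5 - 36/8 = 5 - ¼*18 = 5 - 9/2 = ½ ≈ 0.50000)
-1/(I((6 - 1)*0) + J) = -1/((6 - 1)*0 + ½) = -1/(5*0 + ½) = -1/(0 + ½) = -1/½ = -1*2 = -2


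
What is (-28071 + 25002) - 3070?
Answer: -6139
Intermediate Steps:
(-28071 + 25002) - 3070 = -3069 - 3070 = -6139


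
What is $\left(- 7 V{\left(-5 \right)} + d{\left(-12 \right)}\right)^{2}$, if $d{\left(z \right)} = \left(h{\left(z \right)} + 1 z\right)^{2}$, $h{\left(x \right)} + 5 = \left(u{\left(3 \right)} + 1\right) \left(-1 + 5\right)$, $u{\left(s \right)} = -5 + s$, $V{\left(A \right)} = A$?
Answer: $226576$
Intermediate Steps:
$h{\left(x \right)} = -9$ ($h{\left(x \right)} = -5 + \left(\left(-5 + 3\right) + 1\right) \left(-1 + 5\right) = -5 + \left(-2 + 1\right) 4 = -5 - 4 = -9$)
$d{\left(z \right)} = \left(-9 + z\right)^{2}$ ($d{\left(z \right)} = \left(-9 + 1 z\right)^{2} = \left(-9 + z\right)^{2}$)
$\left(- 7 V{\left(-5 \right)} + d{\left(-12 \right)}\right)^{2} = \left(\left(-7\right) \left(-5\right) + \left(-9 - 12\right)^{2}\right)^{2} = \left(35 + \left(-21\right)^{2}\right)^{2} = \left(35 + 441\right)^{2} = 476^{2} = 226576$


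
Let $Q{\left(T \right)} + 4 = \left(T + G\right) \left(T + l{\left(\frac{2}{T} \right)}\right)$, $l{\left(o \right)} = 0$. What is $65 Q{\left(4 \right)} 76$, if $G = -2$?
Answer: $19760$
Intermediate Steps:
$Q{\left(T \right)} = -4 + T \left(-2 + T\right)$ ($Q{\left(T \right)} = -4 + \left(T - 2\right) \left(T + 0\right) = -4 + \left(-2 + T\right) T = -4 + T \left(-2 + T\right)$)
$65 Q{\left(4 \right)} 76 = 65 \left(-4 + 4^{2} - 8\right) 76 = 65 \left(-4 + 16 - 8\right) 76 = 65 \cdot 4 \cdot 76 = 260 \cdot 76 = 19760$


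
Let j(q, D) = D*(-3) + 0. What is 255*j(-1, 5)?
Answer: -3825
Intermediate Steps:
j(q, D) = -3*D (j(q, D) = -3*D + 0 = -3*D)
255*j(-1, 5) = 255*(-3*5) = 255*(-15) = -3825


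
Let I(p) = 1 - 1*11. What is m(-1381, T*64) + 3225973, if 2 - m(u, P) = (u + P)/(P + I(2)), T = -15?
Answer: 3129193409/970 ≈ 3.2260e+6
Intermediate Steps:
I(p) = -10 (I(p) = 1 - 11 = -10)
m(u, P) = 2 - (P + u)/(-10 + P) (m(u, P) = 2 - (u + P)/(P - 10) = 2 - (P + u)/(-10 + P))
m(-1381, T*64) + 3225973 = (-20 - 15*64 - 1*(-1381))/(-10 - 15*64) + 3225973 = (-20 - 960 + 1381)/(-10 - 960) + 3225973 = 401/(-970) + 3225973 = -1/970*401 + 3225973 = -401/970 + 3225973 = 3129193409/970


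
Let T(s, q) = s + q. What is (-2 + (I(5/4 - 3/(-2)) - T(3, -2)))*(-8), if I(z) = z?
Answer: 2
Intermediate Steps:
T(s, q) = q + s
(-2 + (I(5/4 - 3/(-2)) - T(3, -2)))*(-8) = (-2 + ((5/4 - 3/(-2)) - (-2 + 3)))*(-8) = (-2 + ((5*(¼) - 3*(-½)) - 1*1))*(-8) = (-2 + ((5/4 + 3/2) - 1))*(-8) = (-2 + (11/4 - 1))*(-8) = (-2 + 7/4)*(-8) = -¼*(-8) = 2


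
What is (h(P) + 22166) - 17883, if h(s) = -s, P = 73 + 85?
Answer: 4125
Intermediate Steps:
P = 158
(h(P) + 22166) - 17883 = (-1*158 + 22166) - 17883 = (-158 + 22166) - 17883 = 22008 - 17883 = 4125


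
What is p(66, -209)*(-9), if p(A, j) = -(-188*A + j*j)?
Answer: 281457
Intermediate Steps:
p(A, j) = -j**2 + 188*A (p(A, j) = -(-188*A + j**2) = -(j**2 - 188*A) = -j**2 + 188*A)
p(66, -209)*(-9) = (-1*(-209)**2 + 188*66)*(-9) = (-1*43681 + 12408)*(-9) = (-43681 + 12408)*(-9) = -31273*(-9) = 281457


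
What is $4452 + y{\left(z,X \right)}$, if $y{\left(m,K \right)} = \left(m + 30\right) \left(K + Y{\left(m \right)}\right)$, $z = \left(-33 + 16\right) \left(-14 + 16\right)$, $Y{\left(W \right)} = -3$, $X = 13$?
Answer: $4412$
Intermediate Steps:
$z = -34$ ($z = \left(-17\right) 2 = -34$)
$y{\left(m,K \right)} = \left(-3 + K\right) \left(30 + m\right)$ ($y{\left(m,K \right)} = \left(m + 30\right) \left(K - 3\right) = \left(30 + m\right) \left(-3 + K\right) = \left(-3 + K\right) \left(30 + m\right)$)
$4452 + y{\left(z,X \right)} = 4452 + \left(-90 - -102 + 30 \cdot 13 + 13 \left(-34\right)\right) = 4452 + \left(-90 + 102 + 390 - 442\right) = 4452 - 40 = 4412$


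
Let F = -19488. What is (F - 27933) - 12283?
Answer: -59704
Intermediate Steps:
(F - 27933) - 12283 = (-19488 - 27933) - 12283 = -47421 - 12283 = -59704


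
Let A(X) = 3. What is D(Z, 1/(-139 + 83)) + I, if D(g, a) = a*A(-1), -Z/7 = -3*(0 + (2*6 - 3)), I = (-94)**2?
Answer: 494813/56 ≈ 8836.0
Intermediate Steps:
I = 8836
Z = 189 (Z = -(-21)*(0 + (2*6 - 3)) = -(-21)*(0 + (12 - 3)) = -(-21)*(0 + 9) = -(-21)*9 = -7*(-27) = 189)
D(g, a) = 3*a (D(g, a) = a*3 = 3*a)
D(Z, 1/(-139 + 83)) + I = 3/(-139 + 83) + 8836 = 3/(-56) + 8836 = 3*(-1/56) + 8836 = -3/56 + 8836 = 494813/56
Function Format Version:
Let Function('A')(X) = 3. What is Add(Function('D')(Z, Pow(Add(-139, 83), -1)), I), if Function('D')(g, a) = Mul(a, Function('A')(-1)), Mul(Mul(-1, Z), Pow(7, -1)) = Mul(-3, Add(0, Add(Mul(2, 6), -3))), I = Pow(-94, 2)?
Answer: Rational(494813, 56) ≈ 8836.0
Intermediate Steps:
I = 8836
Z = 189 (Z = Mul(-7, Mul(-3, Add(0, Add(Mul(2, 6), -3)))) = Mul(-7, Mul(-3, Add(0, Add(12, -3)))) = Mul(-7, Mul(-3, Add(0, 9))) = Mul(-7, Mul(-3, 9)) = Mul(-7, -27) = 189)
Function('D')(g, a) = Mul(3, a) (Function('D')(g, a) = Mul(a, 3) = Mul(3, a))
Add(Function('D')(Z, Pow(Add(-139, 83), -1)), I) = Add(Mul(3, Pow(Add(-139, 83), -1)), 8836) = Add(Mul(3, Pow(-56, -1)), 8836) = Add(Mul(3, Rational(-1, 56)), 8836) = Add(Rational(-3, 56), 8836) = Rational(494813, 56)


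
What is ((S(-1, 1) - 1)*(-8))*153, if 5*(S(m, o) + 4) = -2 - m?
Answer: 31824/5 ≈ 6364.8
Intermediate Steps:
S(m, o) = -22/5 - m/5 (S(m, o) = -4 + (-2 - m)/5 = -4 + (-2/5 - m/5) = -22/5 - m/5)
((S(-1, 1) - 1)*(-8))*153 = (((-22/5 - 1/5*(-1)) - 1)*(-8))*153 = (((-22/5 + 1/5) - 1)*(-8))*153 = ((-21/5 - 1)*(-8))*153 = -26/5*(-8)*153 = (208/5)*153 = 31824/5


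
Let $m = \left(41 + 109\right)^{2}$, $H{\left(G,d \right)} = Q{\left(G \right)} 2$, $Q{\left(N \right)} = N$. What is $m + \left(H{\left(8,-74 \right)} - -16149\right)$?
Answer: $38665$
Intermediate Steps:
$H{\left(G,d \right)} = 2 G$ ($H{\left(G,d \right)} = G 2 = 2 G$)
$m = 22500$ ($m = 150^{2} = 22500$)
$m + \left(H{\left(8,-74 \right)} - -16149\right) = 22500 + \left(2 \cdot 8 - -16149\right) = 22500 + \left(16 + 16149\right) = 22500 + 16165 = 38665$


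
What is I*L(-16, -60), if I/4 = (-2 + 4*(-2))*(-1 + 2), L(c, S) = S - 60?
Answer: 4800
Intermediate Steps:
L(c, S) = -60 + S
I = -40 (I = 4*((-2 + 4*(-2))*(-1 + 2)) = 4*((-2 - 8)*1) = 4*(-10*1) = 4*(-10) = -40)
I*L(-16, -60) = -40*(-60 - 60) = -40*(-120) = 4800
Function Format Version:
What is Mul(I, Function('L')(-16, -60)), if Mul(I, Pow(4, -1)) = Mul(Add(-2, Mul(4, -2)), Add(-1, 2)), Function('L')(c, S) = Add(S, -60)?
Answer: 4800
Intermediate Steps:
Function('L')(c, S) = Add(-60, S)
I = -40 (I = Mul(4, Mul(Add(-2, Mul(4, -2)), Add(-1, 2))) = Mul(4, Mul(Add(-2, -8), 1)) = Mul(4, Mul(-10, 1)) = Mul(4, -10) = -40)
Mul(I, Function('L')(-16, -60)) = Mul(-40, Add(-60, -60)) = Mul(-40, -120) = 4800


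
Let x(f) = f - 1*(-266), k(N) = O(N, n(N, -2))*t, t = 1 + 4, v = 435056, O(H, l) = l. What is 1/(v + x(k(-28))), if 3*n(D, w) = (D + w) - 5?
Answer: 3/1305791 ≈ 2.2975e-6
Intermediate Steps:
n(D, w) = -5/3 + D/3 + w/3 (n(D, w) = ((D + w) - 5)/3 = (-5 + D + w)/3 = -5/3 + D/3 + w/3)
t = 5
k(N) = -35/3 + 5*N/3 (k(N) = (-5/3 + N/3 + (⅓)*(-2))*5 = (-5/3 + N/3 - ⅔)*5 = (-7/3 + N/3)*5 = -35/3 + 5*N/3)
x(f) = 266 + f (x(f) = f + 266 = 266 + f)
1/(v + x(k(-28))) = 1/(435056 + (266 + (-35/3 + (5/3)*(-28)))) = 1/(435056 + (266 + (-35/3 - 140/3))) = 1/(435056 + (266 - 175/3)) = 1/(435056 + 623/3) = 1/(1305791/3) = 3/1305791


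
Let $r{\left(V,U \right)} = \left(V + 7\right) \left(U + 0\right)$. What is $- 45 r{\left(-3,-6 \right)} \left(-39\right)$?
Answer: $-42120$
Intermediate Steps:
$r{\left(V,U \right)} = U \left(7 + V\right)$ ($r{\left(V,U \right)} = \left(7 + V\right) U = U \left(7 + V\right)$)
$- 45 r{\left(-3,-6 \right)} \left(-39\right) = - 45 \left(- 6 \left(7 - 3\right)\right) \left(-39\right) = - 45 \left(\left(-6\right) 4\right) \left(-39\right) = \left(-45\right) \left(-24\right) \left(-39\right) = 1080 \left(-39\right) = -42120$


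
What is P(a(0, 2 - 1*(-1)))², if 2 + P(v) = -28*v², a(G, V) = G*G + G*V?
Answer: 4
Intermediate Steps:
a(G, V) = G² + G*V
P(v) = -2 - 28*v²
P(a(0, 2 - 1*(-1)))² = (-2 - 28*(0*(0 + (2 - 1*(-1))))²)² = (-2 - 28*(0*(0 + (2 + 1)))²)² = (-2 - 28*(0*(0 + 3))²)² = (-2 - 28*(0*3)²)² = (-2 - 28*0²)² = (-2 - 28*0)² = (-2 + 0)² = (-2)² = 4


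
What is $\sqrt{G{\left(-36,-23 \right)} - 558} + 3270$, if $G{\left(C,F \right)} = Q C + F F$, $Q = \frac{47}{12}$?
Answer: $3270 + i \sqrt{170} \approx 3270.0 + 13.038 i$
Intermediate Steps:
$Q = \frac{47}{12}$ ($Q = 47 \cdot \frac{1}{12} = \frac{47}{12} \approx 3.9167$)
$G{\left(C,F \right)} = F^{2} + \frac{47 C}{12}$ ($G{\left(C,F \right)} = \frac{47 C}{12} + F F = \frac{47 C}{12} + F^{2} = F^{2} + \frac{47 C}{12}$)
$\sqrt{G{\left(-36,-23 \right)} - 558} + 3270 = \sqrt{\left(\left(-23\right)^{2} + \frac{47}{12} \left(-36\right)\right) - 558} + 3270 = \sqrt{\left(529 - 141\right) - 558} + 3270 = \sqrt{388 - 558} + 3270 = \sqrt{-170} + 3270 = i \sqrt{170} + 3270 = 3270 + i \sqrt{170}$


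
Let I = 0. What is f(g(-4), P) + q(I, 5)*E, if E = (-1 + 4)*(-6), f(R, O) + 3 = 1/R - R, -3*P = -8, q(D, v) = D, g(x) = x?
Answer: 3/4 ≈ 0.75000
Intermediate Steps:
P = 8/3 (P = -1/3*(-8) = 8/3 ≈ 2.6667)
f(R, O) = -3 + 1/R - R (f(R, O) = -3 + (1/R - R) = -3 + 1/R - R)
E = -18 (E = 3*(-6) = -18)
f(g(-4), P) + q(I, 5)*E = (-3 + 1/(-4) - 1*(-4)) + 0*(-18) = (-3 - 1/4 + 4) + 0 = 3/4 + 0 = 3/4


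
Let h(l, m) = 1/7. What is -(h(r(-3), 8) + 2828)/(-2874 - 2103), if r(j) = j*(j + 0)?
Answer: 6599/11613 ≈ 0.56824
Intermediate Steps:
r(j) = j**2 (r(j) = j*j = j**2)
h(l, m) = 1/7
-(h(r(-3), 8) + 2828)/(-2874 - 2103) = -(1/7 + 2828)/(-2874 - 2103) = -19797/(7*(-4977)) = -19797*(-1)/(7*4977) = -1*(-6599/11613) = 6599/11613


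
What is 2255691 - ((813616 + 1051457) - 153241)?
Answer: 543859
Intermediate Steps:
2255691 - ((813616 + 1051457) - 153241) = 2255691 - (1865073 - 153241) = 2255691 - 1*1711832 = 2255691 - 1711832 = 543859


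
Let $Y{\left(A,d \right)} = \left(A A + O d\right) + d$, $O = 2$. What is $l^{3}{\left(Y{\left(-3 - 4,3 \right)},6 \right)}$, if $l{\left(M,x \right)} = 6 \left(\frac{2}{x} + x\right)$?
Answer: $54872$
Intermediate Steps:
$Y{\left(A,d \right)} = A^{2} + 3 d$ ($Y{\left(A,d \right)} = \left(A A + 2 d\right) + d = \left(A^{2} + 2 d\right) + d = A^{2} + 3 d$)
$l{\left(M,x \right)} = 6 x + \frac{12}{x}$ ($l{\left(M,x \right)} = 6 \left(x + \frac{2}{x}\right) = 6 x + \frac{12}{x}$)
$l^{3}{\left(Y{\left(-3 - 4,3 \right)},6 \right)} = \left(6 \cdot 6 + \frac{12}{6}\right)^{3} = \left(36 + 12 \cdot \frac{1}{6}\right)^{3} = \left(36 + 2\right)^{3} = 38^{3} = 54872$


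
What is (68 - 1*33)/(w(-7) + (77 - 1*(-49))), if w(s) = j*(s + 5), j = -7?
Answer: 1/4 ≈ 0.25000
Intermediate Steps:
w(s) = -35 - 7*s (w(s) = -7*(s + 5) = -7*(5 + s) = -35 - 7*s)
(68 - 1*33)/(w(-7) + (77 - 1*(-49))) = (68 - 1*33)/((-35 - 7*(-7)) + (77 - 1*(-49))) = (68 - 33)/((-35 + 49) + (77 + 49)) = 35/(14 + 126) = 35/140 = 35*(1/140) = 1/4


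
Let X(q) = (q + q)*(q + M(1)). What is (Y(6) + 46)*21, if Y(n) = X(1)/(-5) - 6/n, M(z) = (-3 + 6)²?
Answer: 861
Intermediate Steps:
M(z) = 9 (M(z) = 3² = 9)
X(q) = 2*q*(9 + q) (X(q) = (q + q)*(q + 9) = (2*q)*(9 + q) = 2*q*(9 + q))
Y(n) = -4 - 6/n (Y(n) = (2*1*(9 + 1))/(-5) - 6/n = (2*1*10)*(-⅕) - 6/n = 20*(-⅕) - 6/n = -4 - 6/n)
(Y(6) + 46)*21 = ((-4 - 6/6) + 46)*21 = ((-4 - 6*⅙) + 46)*21 = ((-4 - 1) + 46)*21 = (-5 + 46)*21 = 41*21 = 861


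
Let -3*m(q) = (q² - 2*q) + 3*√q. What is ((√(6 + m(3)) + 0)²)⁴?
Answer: (5 - √3)⁴ ≈ 114.05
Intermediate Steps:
m(q) = -√q - q²/3 + 2*q/3 (m(q) = -((q² - 2*q) + 3*√q)/3 = -(q² - 2*q + 3*√q)/3 = -√q - q²/3 + 2*q/3)
((√(6 + m(3)) + 0)²)⁴ = ((√(6 + (-√3 - ⅓*3² + (⅔)*3)) + 0)²)⁴ = ((√(6 + (-√3 - ⅓*9 + 2)) + 0)²)⁴ = ((√(6 + (-√3 - 3 + 2)) + 0)²)⁴ = ((√(6 + (-1 - √3)) + 0)²)⁴ = ((√(5 - √3) + 0)²)⁴ = ((√(5 - √3))²)⁴ = (5 - √3)⁴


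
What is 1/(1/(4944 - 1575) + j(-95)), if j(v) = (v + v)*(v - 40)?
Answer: 3369/86414851 ≈ 3.8986e-5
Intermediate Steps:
j(v) = 2*v*(-40 + v) (j(v) = (2*v)*(-40 + v) = 2*v*(-40 + v))
1/(1/(4944 - 1575) + j(-95)) = 1/(1/(4944 - 1575) + 2*(-95)*(-40 - 95)) = 1/(1/3369 + 2*(-95)*(-135)) = 1/(1/3369 + 25650) = 1/(86414851/3369) = 3369/86414851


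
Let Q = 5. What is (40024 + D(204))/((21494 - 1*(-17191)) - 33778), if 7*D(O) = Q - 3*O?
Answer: 279561/34349 ≈ 8.1388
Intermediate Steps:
D(O) = 5/7 - 3*O/7 (D(O) = (5 - 3*O)/7 = 5/7 - 3*O/7)
(40024 + D(204))/((21494 - 1*(-17191)) - 33778) = (40024 + (5/7 - 3/7*204))/((21494 - 1*(-17191)) - 33778) = (40024 + (5/7 - 612/7))/((21494 + 17191) - 33778) = (40024 - 607/7)/(38685 - 33778) = (279561/7)/4907 = (279561/7)*(1/4907) = 279561/34349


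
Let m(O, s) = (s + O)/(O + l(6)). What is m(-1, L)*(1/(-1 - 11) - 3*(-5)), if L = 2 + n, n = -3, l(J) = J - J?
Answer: 179/6 ≈ 29.833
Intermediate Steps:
l(J) = 0
L = -1 (L = 2 - 3 = -1)
m(O, s) = (O + s)/O (m(O, s) = (s + O)/(O + 0) = (O + s)/O)
m(-1, L)*(1/(-1 - 11) - 3*(-5)) = ((-1 - 1)/(-1))*(1/(-1 - 11) - 3*(-5)) = (-1*(-2))*(1/(-12) + 15) = 2*(-1/12 + 15) = 2*(179/12) = 179/6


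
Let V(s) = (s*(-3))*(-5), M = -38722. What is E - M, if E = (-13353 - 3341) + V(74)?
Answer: 23138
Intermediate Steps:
V(s) = 15*s (V(s) = -3*s*(-5) = 15*s)
E = -15584 (E = (-13353 - 3341) + 15*74 = -16694 + 1110 = -15584)
E - M = -15584 - 1*(-38722) = -15584 + 38722 = 23138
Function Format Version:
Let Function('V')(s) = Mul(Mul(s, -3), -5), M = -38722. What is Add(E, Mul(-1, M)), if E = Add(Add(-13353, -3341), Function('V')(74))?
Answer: 23138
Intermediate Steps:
Function('V')(s) = Mul(15, s) (Function('V')(s) = Mul(Mul(-3, s), -5) = Mul(15, s))
E = -15584 (E = Add(Add(-13353, -3341), Mul(15, 74)) = Add(-16694, 1110) = -15584)
Add(E, Mul(-1, M)) = Add(-15584, Mul(-1, -38722)) = Add(-15584, 38722) = 23138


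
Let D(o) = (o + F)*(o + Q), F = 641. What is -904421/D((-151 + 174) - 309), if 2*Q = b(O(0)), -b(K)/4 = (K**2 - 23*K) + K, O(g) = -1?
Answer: 904421/117860 ≈ 7.6737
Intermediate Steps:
b(K) = -4*K**2 + 88*K (b(K) = -4*((K**2 - 23*K) + K) = -4*(K**2 - 22*K) = -4*K**2 + 88*K)
Q = -46 (Q = (4*(-1)*(22 - 1*(-1)))/2 = (4*(-1)*(22 + 1))/2 = (4*(-1)*23)/2 = (1/2)*(-92) = -46)
D(o) = (-46 + o)*(641 + o) (D(o) = (o + 641)*(o - 46) = (641 + o)*(-46 + o) = (-46 + o)*(641 + o))
-904421/D((-151 + 174) - 309) = -904421/(-29486 + ((-151 + 174) - 309)**2 + 595*((-151 + 174) - 309)) = -904421/(-29486 + (23 - 309)**2 + 595*(23 - 309)) = -904421/(-29486 + (-286)**2 + 595*(-286)) = -904421/(-29486 + 81796 - 170170) = -904421/(-117860) = -904421*(-1/117860) = 904421/117860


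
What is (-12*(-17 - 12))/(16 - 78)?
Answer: -174/31 ≈ -5.6129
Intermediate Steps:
(-12*(-17 - 12))/(16 - 78) = -12*(-29)/(-62) = 348*(-1/62) = -174/31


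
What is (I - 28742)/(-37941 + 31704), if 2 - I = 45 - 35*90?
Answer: 8545/2079 ≈ 4.1101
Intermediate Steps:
I = 3107 (I = 2 - (45 - 35*90) = 2 - (45 - 3150) = 2 - 1*(-3105) = 2 + 3105 = 3107)
(I - 28742)/(-37941 + 31704) = (3107 - 28742)/(-37941 + 31704) = -25635/(-6237) = -25635*(-1/6237) = 8545/2079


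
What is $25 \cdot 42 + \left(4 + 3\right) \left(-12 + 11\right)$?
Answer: $1043$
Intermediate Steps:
$25 \cdot 42 + \left(4 + 3\right) \left(-12 + 11\right) = 1050 + 7 \left(-1\right) = 1050 - 7 = 1043$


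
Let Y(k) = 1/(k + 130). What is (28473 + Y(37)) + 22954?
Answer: 8588310/167 ≈ 51427.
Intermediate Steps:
Y(k) = 1/(130 + k)
(28473 + Y(37)) + 22954 = (28473 + 1/(130 + 37)) + 22954 = (28473 + 1/167) + 22954 = 4754992/167 + 22954 = 8588310/167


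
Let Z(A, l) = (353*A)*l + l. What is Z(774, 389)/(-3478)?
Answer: -106283747/3478 ≈ -30559.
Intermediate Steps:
Z(A, l) = l + 353*A*l (Z(A, l) = 353*A*l + l = l + 353*A*l)
Z(774, 389)/(-3478) = (389*(1 + 353*774))/(-3478) = (389*(1 + 273222))*(-1/3478) = (389*273223)*(-1/3478) = 106283747*(-1/3478) = -106283747/3478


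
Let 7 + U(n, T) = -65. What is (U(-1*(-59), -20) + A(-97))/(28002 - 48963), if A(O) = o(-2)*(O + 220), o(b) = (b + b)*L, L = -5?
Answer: -796/6987 ≈ -0.11393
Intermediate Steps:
U(n, T) = -72 (U(n, T) = -7 - 65 = -72)
o(b) = -10*b (o(b) = (b + b)*(-5) = (2*b)*(-5) = -10*b)
A(O) = 4400 + 20*O (A(O) = (-10*(-2))*(O + 220) = 20*(220 + O) = 4400 + 20*O)
(U(-1*(-59), -20) + A(-97))/(28002 - 48963) = (-72 + (4400 + 20*(-97)))/(28002 - 48963) = (-72 + (4400 - 1940))/(-20961) = (-72 + 2460)*(-1/20961) = 2388*(-1/20961) = -796/6987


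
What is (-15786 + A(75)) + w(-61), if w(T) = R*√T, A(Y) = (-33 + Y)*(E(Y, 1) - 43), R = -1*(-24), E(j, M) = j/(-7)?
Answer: -18042 + 24*I*√61 ≈ -18042.0 + 187.45*I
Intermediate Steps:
E(j, M) = -j/7 (E(j, M) = j*(-⅐) = -j/7)
R = 24
A(Y) = (-43 - Y/7)*(-33 + Y) (A(Y) = (-33 + Y)*(-Y/7 - 43) = (-33 + Y)*(-43 - Y/7) = (-43 - Y/7)*(-33 + Y))
w(T) = 24*√T
(-15786 + A(75)) + w(-61) = (-15786 + (1419 - 268/7*75 - ⅐*75²)) + 24*√(-61) = (-15786 + (1419 - 20100/7 - ⅐*5625)) + 24*(I*√61) = (-15786 + (1419 - 20100/7 - 5625/7)) + 24*I*√61 = (-15786 - 2256) + 24*I*√61 = -18042 + 24*I*√61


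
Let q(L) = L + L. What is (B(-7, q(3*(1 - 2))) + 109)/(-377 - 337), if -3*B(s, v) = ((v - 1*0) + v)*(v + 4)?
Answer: -101/714 ≈ -0.14146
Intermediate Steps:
q(L) = 2*L
B(s, v) = -2*v*(4 + v)/3 (B(s, v) = -((v - 1*0) + v)*(v + 4)/3 = -((v + 0) + v)*(4 + v)/3 = -(v + v)*(4 + v)/3 = -2*v*(4 + v)/3)
(B(-7, q(3*(1 - 2))) + 109)/(-377 - 337) = (-2*2*(3*(1 - 2))*(4 + 2*(3*(1 - 2)))/3 + 109)/(-377 - 337) = (-2*2*(3*(-1))*(4 + 2*(3*(-1)))/3 + 109)/(-714) = (-2*2*(-3)*(4 + 2*(-3))/3 + 109)*(-1/714) = (-⅔*(-6)*(4 - 6) + 109)*(-1/714) = (-⅔*(-6)*(-2) + 109)*(-1/714) = (-8 + 109)*(-1/714) = 101*(-1/714) = -101/714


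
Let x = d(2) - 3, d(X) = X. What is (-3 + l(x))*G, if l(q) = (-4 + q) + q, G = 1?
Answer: -9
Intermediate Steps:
x = -1 (x = 2 - 3 = -1)
l(q) = -4 + 2*q
(-3 + l(x))*G = (-3 + (-4 + 2*(-1)))*1 = (-3 + (-4 - 2))*1 = (-3 - 6)*1 = -9*1 = -9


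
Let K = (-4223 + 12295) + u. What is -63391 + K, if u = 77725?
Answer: 22406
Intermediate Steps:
K = 85797 (K = (-4223 + 12295) + 77725 = 8072 + 77725 = 85797)
-63391 + K = -63391 + 85797 = 22406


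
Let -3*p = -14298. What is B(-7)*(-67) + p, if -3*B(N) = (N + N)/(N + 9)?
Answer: 13829/3 ≈ 4609.7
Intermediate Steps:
B(N) = -2*N/(3*(9 + N)) (B(N) = -(N + N)/(3*(N + 9)) = -2*N/(3*(9 + N)))
p = 4766 (p = -⅓*(-14298) = 4766)
B(-7)*(-67) + p = -2*(-7)/(27 + 3*(-7))*(-67) + 4766 = -2*(-7)/(27 - 21)*(-67) + 4766 = -2*(-7)/6*(-67) + 4766 = -2*(-7)*⅙*(-67) + 4766 = (7/3)*(-67) + 4766 = -469/3 + 4766 = 13829/3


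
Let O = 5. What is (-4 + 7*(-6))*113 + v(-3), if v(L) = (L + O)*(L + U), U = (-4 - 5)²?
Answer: -5042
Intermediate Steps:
U = 81 (U = (-9)² = 81)
v(L) = (5 + L)*(81 + L) (v(L) = (L + 5)*(L + 81) = (5 + L)*(81 + L))
(-4 + 7*(-6))*113 + v(-3) = (-4 + 7*(-6))*113 + (405 + (-3)² + 86*(-3)) = (-4 - 42)*113 + (405 + 9 - 258) = -46*113 + 156 = -5198 + 156 = -5042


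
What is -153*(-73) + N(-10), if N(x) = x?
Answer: 11159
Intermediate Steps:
-153*(-73) + N(-10) = -153*(-73) - 10 = 11169 - 10 = 11159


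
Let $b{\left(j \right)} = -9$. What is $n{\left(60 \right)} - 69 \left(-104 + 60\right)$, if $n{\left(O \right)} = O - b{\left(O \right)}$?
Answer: $3105$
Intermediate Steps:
$n{\left(O \right)} = 9 + O$ ($n{\left(O \right)} = O - -9 = O + 9 = 9 + O$)
$n{\left(60 \right)} - 69 \left(-104 + 60\right) = \left(9 + 60\right) - 69 \left(-104 + 60\right) = 69 - 69 \left(-44\right) = 69 - -3036 = 69 + 3036 = 3105$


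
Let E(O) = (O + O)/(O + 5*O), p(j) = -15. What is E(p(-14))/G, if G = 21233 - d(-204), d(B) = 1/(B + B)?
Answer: 136/8663065 ≈ 1.5699e-5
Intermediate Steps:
d(B) = 1/(2*B)
E(O) = ⅓ (E(O) = (2*O)/((6*O)) = (2*O)*(1/(6*O)) = ⅓)
G = 8663065/408 (G = 21233 - 1/(2*(-204)) = 21233 - (-1)/(2*204) = 21233 - 1*(-1/408) = 21233 + 1/408 = 8663065/408 ≈ 21233.)
E(p(-14))/G = 1/(3*(8663065/408)) = (⅓)*(408/8663065) = 136/8663065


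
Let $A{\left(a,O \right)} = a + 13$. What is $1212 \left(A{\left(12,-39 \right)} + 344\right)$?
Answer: $447228$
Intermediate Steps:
$A{\left(a,O \right)} = 13 + a$
$1212 \left(A{\left(12,-39 \right)} + 344\right) = 1212 \left(\left(13 + 12\right) + 344\right) = 1212 \left(25 + 344\right) = 1212 \cdot 369 = 447228$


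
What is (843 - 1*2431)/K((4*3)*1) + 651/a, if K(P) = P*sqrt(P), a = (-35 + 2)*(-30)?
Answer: 217/330 - 397*sqrt(3)/18 ≈ -37.544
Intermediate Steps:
a = 990 (a = -33*(-30) = 990)
K(P) = P**(3/2)
(843 - 1*2431)/K((4*3)*1) + 651/a = (843 - 1*2431)/(((4*3)*1)**(3/2)) + 651/990 = (843 - 2431)/((12*1)**(3/2)) + 651*(1/990) = -1588*sqrt(3)/72 + 217/330 = -397*sqrt(3)/18 + 217/330 = 217/330 - 397*sqrt(3)/18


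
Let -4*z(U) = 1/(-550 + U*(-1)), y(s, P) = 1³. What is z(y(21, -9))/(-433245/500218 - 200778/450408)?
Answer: -4693795603/13571579228647 ≈ -0.00034585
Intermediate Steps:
y(s, P) = 1
z(U) = -1/(4*(-550 - U)) (z(U) = -1/(4*(-550 + U*(-1))) = -1/(4*(-550 - U)))
z(y(21, -9))/(-433245/500218 - 200778/450408) = (1/(4*(550 + 1)))/(-433245/500218 - 200778/450408) = ((¼)/551)/(-433245*1/500218 - 200778*1/450408) = ((¼)*(1/551))/(-433245/500218 - 33463/75068) = 1/(2204*(-24630815297/18775182412)) = (1/2204)*(-18775182412/24630815297) = -4693795603/13571579228647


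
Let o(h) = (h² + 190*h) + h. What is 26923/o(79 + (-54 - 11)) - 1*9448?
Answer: -27088837/2870 ≈ -9438.6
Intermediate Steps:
o(h) = h² + 191*h
26923/o(79 + (-54 - 11)) - 1*9448 = 26923/(((79 + (-54 - 11))*(191 + (79 + (-54 - 11))))) - 1*9448 = 26923/(((79 - 65)*(191 + (79 - 65)))) - 9448 = 26923/((14*(191 + 14))) - 9448 = 26923/((14*205)) - 9448 = 26923/2870 - 9448 = -27088837/2870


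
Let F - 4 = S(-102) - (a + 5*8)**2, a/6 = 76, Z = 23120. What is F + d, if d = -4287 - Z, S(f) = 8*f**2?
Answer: -190187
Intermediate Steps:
a = 456 (a = 6*76 = 456)
d = -27407 (d = -4287 - 1*23120 = -4287 - 23120 = -27407)
F = -162780 (F = 4 + (8*(-102)**2 - (456 + 5*8)**2) = 4 + (8*10404 - (456 + 40)**2) = 4 + (83232 - 1*496**2) = 4 + (83232 - 1*246016) = 4 + (83232 - 246016) = 4 - 162784 = -162780)
F + d = -162780 - 27407 = -190187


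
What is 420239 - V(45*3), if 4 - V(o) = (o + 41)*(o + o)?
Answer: 467755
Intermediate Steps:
V(o) = 4 - 2*o*(41 + o) (V(o) = 4 - (o + 41)*(o + o) = 4 - (41 + o)*2*o = 4 - 2*o*(41 + o))
420239 - V(45*3) = 420239 - (4 - 3690*3 - 2*(45*3)**2) = 420239 - (4 - 82*135 - 2*135**2) = 420239 - (4 - 11070 - 2*18225) = 420239 - (4 - 11070 - 36450) = 420239 - 1*(-47516) = 420239 + 47516 = 467755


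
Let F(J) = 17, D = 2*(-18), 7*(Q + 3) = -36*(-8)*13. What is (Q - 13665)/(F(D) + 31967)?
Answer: -22983/55972 ≈ -0.41062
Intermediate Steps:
Q = 3723/7 (Q = -3 + (-36*(-8)*13)/7 = -3 + (288*13)/7 = -3 + (⅐)*3744 = -3 + 3744/7 = 3723/7 ≈ 531.86)
D = -36
(Q - 13665)/(F(D) + 31967) = (3723/7 - 13665)/(17 + 31967) = -91932/7/31984 = -91932/7*1/31984 = -22983/55972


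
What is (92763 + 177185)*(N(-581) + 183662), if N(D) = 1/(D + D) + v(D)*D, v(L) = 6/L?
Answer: 4115207149630/83 ≈ 4.9581e+10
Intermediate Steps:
N(D) = 6 + 1/(2*D) (N(D) = 1/(D + D) + (6/D)*D = 1/(2*D) + 6 = 6 + 1/(2*D))
(92763 + 177185)*(N(-581) + 183662) = (92763 + 177185)*((6 + (½)/(-581)) + 183662) = 269948*((6 + (½)*(-1/581)) + 183662) = 269948*((6 - 1/1162) + 183662) = 269948*(6971/1162 + 183662) = 269948*(213422215/1162) = 4115207149630/83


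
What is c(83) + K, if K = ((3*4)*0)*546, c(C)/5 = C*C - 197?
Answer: 33460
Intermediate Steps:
c(C) = -985 + 5*C**2 (c(C) = 5*(C*C - 197) = 5*(C**2 - 197) = 5*(-197 + C**2) = -985 + 5*C**2)
K = 0 (K = (12*0)*546 = 0*546 = 0)
c(83) + K = (-985 + 5*83**2) + 0 = (-985 + 5*6889) + 0 = (-985 + 34445) + 0 = 33460 + 0 = 33460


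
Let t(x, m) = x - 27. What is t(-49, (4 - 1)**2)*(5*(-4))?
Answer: 1520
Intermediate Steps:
t(x, m) = -27 + x
t(-49, (4 - 1)**2)*(5*(-4)) = (-27 - 49)*(5*(-4)) = -76*(-20) = 1520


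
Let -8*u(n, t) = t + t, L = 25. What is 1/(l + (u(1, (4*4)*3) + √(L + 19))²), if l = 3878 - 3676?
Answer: 65/21126 + 4*√11/10563 ≈ 0.0043327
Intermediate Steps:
u(n, t) = -t/4 (u(n, t) = -(t + t)/8 = -t/4)
l = 202
1/(l + (u(1, (4*4)*3) + √(L + 19))²) = 1/(202 + (-4*4*3/4 + √(25 + 19))²) = 1/(202 + (-4*3 + √44)²) = 1/(202 + (-¼*48 + 2*√11)²) = 1/(202 + (-12 + 2*√11)²)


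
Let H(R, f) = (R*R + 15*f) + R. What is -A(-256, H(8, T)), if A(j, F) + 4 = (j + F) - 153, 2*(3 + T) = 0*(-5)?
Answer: 386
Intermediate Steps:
T = -3 (T = -3 + (0*(-5))/2 = -3 + (1/2)*0 = -3 + 0 = -3)
H(R, f) = R + R**2 + 15*f (H(R, f) = (R**2 + 15*f) + R = R + R**2 + 15*f)
A(j, F) = -157 + F + j (A(j, F) = -4 + ((j + F) - 153) = -4 + ((F + j) - 153) = -4 + (-153 + F + j) = -157 + F + j)
-A(-256, H(8, T)) = -(-157 + (8 + 8**2 + 15*(-3)) - 256) = -(-157 + (8 + 64 - 45) - 256) = -(-157 + 27 - 256) = -1*(-386) = 386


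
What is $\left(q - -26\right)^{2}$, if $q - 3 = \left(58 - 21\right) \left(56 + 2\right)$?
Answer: $4730625$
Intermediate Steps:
$q = 2149$ ($q = 3 + \left(58 - 21\right) \left(56 + 2\right) = 3 + 37 \cdot 58 = 3 + 2146 = 2149$)
$\left(q - -26\right)^{2} = \left(2149 - -26\right)^{2} = \left(2149 + 26\right)^{2} = 2175^{2} = 4730625$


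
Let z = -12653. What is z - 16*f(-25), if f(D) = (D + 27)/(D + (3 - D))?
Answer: -37991/3 ≈ -12664.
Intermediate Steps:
f(D) = 9 + D/3 (f(D) = (27 + D)/3 = (27 + D)*(1/3) = 9 + D/3)
z - 16*f(-25) = -12653 - 16*(9 + (1/3)*(-25)) = -12653 - 16*(9 - 25/3) = -12653 - 16*2/3 = -12653 - 32/3 = -37991/3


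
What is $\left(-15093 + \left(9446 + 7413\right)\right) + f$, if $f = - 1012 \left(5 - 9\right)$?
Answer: $5814$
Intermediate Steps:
$f = 4048$ ($f = - 1012 \left(5 - 9\right) = \left(-1012\right) \left(-4\right) = 4048$)
$\left(-15093 + \left(9446 + 7413\right)\right) + f = \left(-15093 + \left(9446 + 7413\right)\right) + 4048 = \left(-15093 + 16859\right) + 4048 = 1766 + 4048 = 5814$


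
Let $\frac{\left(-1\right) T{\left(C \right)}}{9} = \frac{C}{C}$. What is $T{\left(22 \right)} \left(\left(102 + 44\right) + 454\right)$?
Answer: $-5400$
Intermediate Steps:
$T{\left(C \right)} = -9$ ($T{\left(C \right)} = - 9 \frac{C}{C} = \left(-9\right) 1 = -9$)
$T{\left(22 \right)} \left(\left(102 + 44\right) + 454\right) = - 9 \left(\left(102 + 44\right) + 454\right) = - 9 \left(146 + 454\right) = \left(-9\right) 600 = -5400$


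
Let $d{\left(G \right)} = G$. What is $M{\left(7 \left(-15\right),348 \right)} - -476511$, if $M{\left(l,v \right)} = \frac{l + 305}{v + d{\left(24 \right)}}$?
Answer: $\frac{44315573}{93} \approx 4.7651 \cdot 10^{5}$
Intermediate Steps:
$M{\left(l,v \right)} = \frac{305 + l}{24 + v}$ ($M{\left(l,v \right)} = \frac{l + 305}{v + 24} = \frac{305 + l}{24 + v}$)
$M{\left(7 \left(-15\right),348 \right)} - -476511 = \frac{305 + 7 \left(-15\right)}{24 + 348} - -476511 = \frac{305 - 105}{372} + 476511 = \frac{1}{372} \cdot 200 + 476511 = \frac{50}{93} + 476511 = \frac{44315573}{93}$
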